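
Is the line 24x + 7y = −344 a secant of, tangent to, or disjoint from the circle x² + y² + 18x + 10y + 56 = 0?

secant

Centre (−9, −5), r² = 50. Distance² from centre to line = (93)²/625 = 8649/625.
Since d² < r², the line cuts the circle twice.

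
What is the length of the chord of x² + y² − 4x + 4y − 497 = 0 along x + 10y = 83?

Substitute y = (83 − x)/10:
101x² − 606x − 39491 = 0  ⟹  x² − 6x − 391 = 0
x = 23 or x = −17, giving (23, 6) and (−17, 10).
Chord length = distance between (23, 6) and (−17, 10) = √1616 = 4√101.

4√101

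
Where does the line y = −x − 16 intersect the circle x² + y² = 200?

(−14, −2) and (−2, −14)

Substitute y = −x − 16:
2x² + 32x + 56 = 0  ⟹  x² + 16x + 28 = 0
x = −2 or x = −14, giving (−2, −14) and (−14, −2).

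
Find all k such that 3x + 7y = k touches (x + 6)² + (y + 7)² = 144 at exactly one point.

k = −67 ± 12√58

Tangency holds when the distance from the centre (−6, −7) to the line equals the radius 12:
|3·(−6) + 7·(−7) − k| / √58 = 12
|k − (−67)| = 12√58.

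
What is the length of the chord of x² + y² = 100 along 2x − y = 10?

The distance from (0, 0) to the line is 10/√5, and r² = 100.
Half the chord is √(r² − d²) = √(80), so the full chord is 8√5.

8√5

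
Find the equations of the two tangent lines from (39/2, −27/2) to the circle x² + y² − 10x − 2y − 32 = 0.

Write the tangent as mx − y + (−27/2 − m·(39/2)) = 0 and set its distance from the centre to √58:
[m·(−29/2) − (29/2)]² = 58(m² + 1)
21m² + 58m + 21 = 0, so m = −7/3 or m = −3/7.
With m = −7/3: 7x + 3y = 96. With m = −3/7: 3x + 7y = −36.

7x + 3y = 96 and 3x + 7y = −36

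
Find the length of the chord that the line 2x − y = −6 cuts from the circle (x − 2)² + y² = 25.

Substitute y = 2x + 6:
5x² + 20x + 15 = 0  ⟹  x² + 4x + 3 = 0
x = −1 or x = −3, giving (−1, 4) and (−3, 0).
Chord length = distance between (−1, 4) and (−3, 0) = √20 = 2√5.

2√5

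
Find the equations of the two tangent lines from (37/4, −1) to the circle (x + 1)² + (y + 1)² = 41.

Let a tangent through (37/4, −1) have slope m. Its distance from (−1, −1) must equal √41:
(−41/4m − (0))² = 41(m² + 1)
25m² − 16 = 0, so m = 4/5 or m = −4/5.
With m = 4/5: 4x − 5y = 42. With m = −4/5: 4x + 5y = 32.

4x − 5y = 42 and 4x + 5y = 32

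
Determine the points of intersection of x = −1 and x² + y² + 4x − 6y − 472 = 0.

The line gives x = −1. Substituting into the circle:
y² − 6y − 475 = 0
y = 25 or y = −19, giving (−1, 25) and (−1, −19).

(−1, −19) and (−1, 25)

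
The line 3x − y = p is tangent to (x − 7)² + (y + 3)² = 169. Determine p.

p = 24 ± 13√10

For a tangent, require d(centre, line) = r = 13.
|3·7 − 1·(−3) − p| / √10 = 13
|p − (24)| = 13√10.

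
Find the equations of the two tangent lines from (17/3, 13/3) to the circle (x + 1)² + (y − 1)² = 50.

Let a tangent through (17/3, 13/3) have slope m. Its distance from (−1, 1) must equal 5√2:
[m·(−20/3) − (−10/3)]² = 50(m² + 1)
m² + 8m + 7 = 0, so m = −7 or m = −1.
With m = −7: 7x + y = 44. With m = −1: x + y = 10.

7x + y = 44 and x + y = 10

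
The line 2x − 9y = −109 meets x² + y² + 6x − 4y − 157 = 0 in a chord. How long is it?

Express y = (109 + 2x)/9 and substitute into the circle:
85x² + 850x − 4760 = 0  ⟹  x² + 10x − 56 = 0
x = 4 or x = −14, giving (4, 13) and (−14, 9).
Chord length = distance between (4, 13) and (−14, 9) = √340 = 2√85.

2√85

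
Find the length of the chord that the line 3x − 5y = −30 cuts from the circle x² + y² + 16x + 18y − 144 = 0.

5√34

Express y = (30 + 3x)/5 and substitute into the circle:
34x² + 850x = 0  ⟹  x² + 25x = 0
x = 0 or x = −25, giving (0, 6) and (−25, −9).
Chord length = distance between (0, 6) and (−25, −9) = √850 = 5√34.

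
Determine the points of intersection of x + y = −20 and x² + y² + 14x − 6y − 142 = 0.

(−21, 1) and (−9, −11)

Substitute y = −x − 20:
2x² + 60x + 378 = 0  ⟹  x² + 30x + 189 = 0
x = −9 or x = −21, giving (−9, −11) and (−21, 1).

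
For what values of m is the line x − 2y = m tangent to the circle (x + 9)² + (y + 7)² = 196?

For a tangent, require d(centre, line) = r = 14.
|1·(−9) − 2·(−7) − m| / √5 = 14
|m − (5)| = 14√5.

m = 5 ± 14√5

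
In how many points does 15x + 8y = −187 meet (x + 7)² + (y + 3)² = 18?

Substituting the line into the circle gives 289x² + 5786x + 28553 = 0.
Discriminant = (5786)² − 4·289·(28553) = 470528 > 0.
Two real roots: the line is a secant.

2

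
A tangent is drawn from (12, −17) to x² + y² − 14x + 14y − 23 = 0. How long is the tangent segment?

The centre is (7, −7) and r = 11. The square of the distance from P to the centre is 25 + 100 = 125.
Power of the point: PT² = |PO|² − r² = 4, so PT = 2.

2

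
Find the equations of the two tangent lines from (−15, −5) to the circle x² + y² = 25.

y = −5 and 3x − 4y = −25

Let a tangent through (−15, −5) have slope m. Its distance from (0, 0) must equal 5:
(15m − (5))² = 25(m² + 1)
4m² − 3m = 0, so m = 0 or m = 3/4.
With m = 0: y = −5. With m = 3/4: 3x − 4y = −25.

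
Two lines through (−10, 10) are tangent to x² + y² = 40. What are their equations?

Write the tangent as mx − y + (10 − m·(−10)) = 0 and set its distance from the centre to 2√10:
[m·(10) − (−10)]² = 40(m² + 1)
3m² + 10m + 3 = 0, so m = −3 or m = −1/3.
With m = −3: 3x + y = −20. With m = −1/3: x + 3y = 20.

3x + y = −20 and x + 3y = 20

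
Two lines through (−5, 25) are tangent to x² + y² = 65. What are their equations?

7x + 4y = 65 and 8x − y = −65

Write the tangent as mx − y + (25 − m·(−5)) = 0 and set its distance from the centre to √65:
[m·(5) − (−25)]² = 65(m² + 1)
4m² − 25m − 56 = 0, so m = −7/4 or m = 8.
With m = −7/4: 7x + 4y = 65. With m = 8: 8x − y = −65.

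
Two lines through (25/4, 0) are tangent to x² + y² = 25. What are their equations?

4x + 3y = 25 and 4x − 3y = 25

Let a tangent through (25/4, 0) have slope m. Its distance from (0, 0) must equal 5:
(−25/4m − (0))² = 25(m² + 1)
9m² − 16 = 0, so m = −4/3 or m = 4/3.
Through (25/4, 0) these give 4x + 3y = 25 and 4x − 3y = 25.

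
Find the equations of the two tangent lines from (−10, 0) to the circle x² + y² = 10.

Write the tangent as mx − y + (0 − m·(−10)) = 0 and set its distance from the centre to √10:
(10m − (0))² = 10(m² + 1)
9m² − 1 = 0, so m = −1/3 or m = 1/3.
With m = −1/3: x + 3y = −10. With m = 1/3: x − 3y = −10.

x + 3y = −10 and x − 3y = −10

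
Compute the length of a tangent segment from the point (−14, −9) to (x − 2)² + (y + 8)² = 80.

With centre O = (2, −8), |OP|² = 257 and r² = 80.
Power of the point: PT² = |PO|² − r² = 177, so PT = √177.

√177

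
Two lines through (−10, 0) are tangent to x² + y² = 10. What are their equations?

x − 3y = −10 and x + 3y = −10

A line y − (0) = m(x − (−10)) is tangent when its distance from (0, 0) is √10:
[m·(10) − (0)]² = 10(m² + 1)
9m² − 1 = 0, so m = 1/3 or m = −1/3.
With m = 1/3: x − 3y = −10. With m = −1/3: x + 3y = −10.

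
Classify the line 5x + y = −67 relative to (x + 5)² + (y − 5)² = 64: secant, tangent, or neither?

neither

Substituting the line into the circle gives 26x² + 730x + 5145 = 0.
Discriminant = (730)² − 4·26·(5145) = −2180 < 0.
No real roots: the line does not meet the circle.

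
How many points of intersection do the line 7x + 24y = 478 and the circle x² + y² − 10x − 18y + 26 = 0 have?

Centre (5, 9), r² = 80. Distance² from centre to line = (−227)²/625 = 51529/625.
Since d² > r², the line lies outside the circle.

0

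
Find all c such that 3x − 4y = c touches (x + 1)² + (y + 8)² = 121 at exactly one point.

c = −26 or c = 84

For a tangent, require d(centre, line) = r = 11.
|3·(−1) − 4·(−8) − c| / √25 = 11
|c − (29)| = 11·5, so c = 84 or c = −26.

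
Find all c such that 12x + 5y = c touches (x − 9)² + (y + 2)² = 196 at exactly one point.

The line touches the circle iff its distance from (9, −2) is 14:
|12·9 + 5·(−2) − c| / √169 = 14
|c − (98)| = 14·13, so c = 280 or c = −84.

c = −84 or c = 280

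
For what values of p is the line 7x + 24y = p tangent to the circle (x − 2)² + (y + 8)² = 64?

p = −378 or p = 22

The line touches the circle iff its distance from (2, −8) is 8:
|7·2 + 24·(−8) − p| / √625 = 8
|p − (−178)| = 8·25, so p = 22 or p = −378.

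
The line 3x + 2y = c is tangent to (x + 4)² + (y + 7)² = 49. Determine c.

c = −26 ± 7√13

For a tangent, require d(centre, line) = r = 7.
|3·(−4) + 2·(−7) − c| / √13 = 7
|c − (−26)| = 7√13.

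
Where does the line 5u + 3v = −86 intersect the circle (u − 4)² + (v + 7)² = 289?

(−13, −7) and (−4, −22)

From the line, v = (−86 − 5u)/3. Substituting:
34u² + 578u + 1768 = 0  ⟹  u² + 17u + 52 = 0
u = −4 or u = −13, giving (−4, −22) and (−13, −7).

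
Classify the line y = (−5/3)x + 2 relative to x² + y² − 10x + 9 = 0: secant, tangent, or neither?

d² = (5·5 + 3·0 − (6))²/34 = 361/34; r² = 16.
Since d² < r², the line cuts the circle twice.

secant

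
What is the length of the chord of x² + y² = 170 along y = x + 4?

18√2

From the line, y = x + 4. Substituting:
2x² + 8x − 154 = 0  ⟹  x² + 4x − 77 = 0
x = 7 or x = −11, giving (7, 11) and (−11, −7).
Chord length = distance between (7, 11) and (−11, −7) = √648 = 18√2.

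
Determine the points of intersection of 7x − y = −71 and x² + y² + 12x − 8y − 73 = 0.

Express y = 7x + 71 and substitute into the circle:
50x² + 950x + 4400 = 0  ⟹  x² + 19x + 88 = 0
x = −8 or x = −11, giving (−8, 15) and (−11, −6).

(−11, −6) and (−8, 15)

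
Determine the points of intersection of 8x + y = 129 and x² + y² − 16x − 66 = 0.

(15, 9) and (17, −7)

From the line, y = −8x + 129. Substituting:
65x² − 2080x + 16575 = 0  ⟹  x² − 32x + 255 = 0
x = 17 or x = 15, giving (17, −7) and (15, 9).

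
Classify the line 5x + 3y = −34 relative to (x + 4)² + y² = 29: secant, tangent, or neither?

secant

Centre (−4, 0), r² = 29. Distance² from centre to line = (14)²/34 = 98/17.
Since d² < r², the line cuts the circle twice.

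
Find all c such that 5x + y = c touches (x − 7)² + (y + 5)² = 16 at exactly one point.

c = 30 ± 4√26

Tangency holds when the distance from the centre (7, −5) to the line equals the radius 4:
|5·7 + 1·(−5) − c| / √26 = 4
|c − (30)| = 4√26.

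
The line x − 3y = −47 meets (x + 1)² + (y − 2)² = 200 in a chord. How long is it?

Substitute y = (47 + x)/3:
10x² + 100x − 110 = 0  ⟹  x² + 10x − 11 = 0
x = 1 or x = −11, giving (1, 16) and (−11, 12).
|(1, 16) − (−11, 12)| = √((12)² + (4)²) = 4√10.

4√10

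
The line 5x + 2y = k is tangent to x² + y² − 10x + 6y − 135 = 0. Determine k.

The line touches the circle iff its distance from (5, −3) is 13:
|5·5 + 2·(−3) − k| / √29 = 13
|k − (19)| = 13√29.

k = 19 ± 13√29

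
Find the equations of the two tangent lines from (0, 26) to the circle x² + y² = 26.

5x + y = 26 and 5x − y = −26

Let a tangent through (0, 26) have slope m. Its distance from (0, 0) must equal √26:
(0m − (−26))² = 26(m² + 1)
m² − 25 = 0, so m = −5 or m = 5.
Through (0, 26) these give 5x + y = 26 and 5x − y = −26.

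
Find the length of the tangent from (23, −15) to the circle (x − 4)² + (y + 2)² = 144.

With centre O = (4, −2), |OP|² = 530 and r² = 144.
Power of the point: PT² = |PO|² − r² = 386, so PT = √386.

√386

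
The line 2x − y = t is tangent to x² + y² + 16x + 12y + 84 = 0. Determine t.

The line touches the circle iff its distance from (−8, −6) is 4:
|2·(−8) − 1·(−6) − t| / √5 = 4
|t − (−10)| = 4√5.

t = −10 ± 4√5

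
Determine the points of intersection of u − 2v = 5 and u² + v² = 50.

Express v = (−5 + u)/2 and substitute into the circle:
5u² − 10u − 175 = 0  ⟹  u² − 2u − 35 = 0
u = 7 or u = −5, giving (7, 1) and (−5, −5).

(−5, −5) and (7, 1)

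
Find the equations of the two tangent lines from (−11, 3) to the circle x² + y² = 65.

A line y − (3) = m(x − (−11)) is tangent when its distance from (0, 0) is √65:
(11m − (−3))² = 65(m² + 1)
28m² + 33m − 28 = 0, so m = 4/7 or m = −7/4.
Through (−11, 3) these give 4x − 7y = −65 and 7x + 4y = −65.

4x − 7y = −65 and 7x + 4y = −65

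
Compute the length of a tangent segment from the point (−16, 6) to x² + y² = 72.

The centre is (0, 0) and r = 6√2. The square of the distance from P to the centre is 256 + 36 = 292.
The tangent meets the radius at right angles, so tangent² = |PO|² − r² = 292 − 72 = 220.

2√55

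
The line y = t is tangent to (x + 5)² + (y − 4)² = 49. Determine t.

The line touches the circle iff its distance from (−5, 4) is 7:
|0·(−5) + 1·4 − t| / √1 = 7
|t − (4)| = 7, so t = 11 or t = −3.

t = −3 or t = 11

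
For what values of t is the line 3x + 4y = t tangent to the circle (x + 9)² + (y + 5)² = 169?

The line touches the circle iff its distance from (−9, −5) is 13:
|3·(−9) + 4·(−5) − t| / √25 = 13
|t − (−47)| = 13·5, so t = 18 or t = −112.

t = −112 or t = 18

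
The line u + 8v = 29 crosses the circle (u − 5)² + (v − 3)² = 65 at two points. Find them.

Substitute v = (29 − u)/8:
65u² − 650u − 2535 = 0  ⟹  u² − 10u − 39 = 0
u = 13 or u = −3, giving (13, 2) and (−3, 4).

(−3, 4) and (13, 2)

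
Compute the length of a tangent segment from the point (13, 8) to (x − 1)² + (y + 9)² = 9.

Centre (1, −9), r² = 9. |PO|² = (12)² + (17)² = 433.
The tangent meets the radius at right angles, so tangent² = |PO|² − r² = 433 − 9 = 424.

2√106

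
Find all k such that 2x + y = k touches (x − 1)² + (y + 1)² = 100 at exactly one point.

k = 1 ± 10√5

For a tangent, require d(centre, line) = r = 10.
|2·1 + 1·(−1) − k| / √5 = 10
|k − (1)| = 10√5.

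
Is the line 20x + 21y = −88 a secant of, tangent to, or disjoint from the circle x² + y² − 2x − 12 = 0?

disjoint

d² = (20·1 + 21·0 − (−88))²/841 = 11664/841; r² = 13.
Since d² > r², the line lies outside the circle.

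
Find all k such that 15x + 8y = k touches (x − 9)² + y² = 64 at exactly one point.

k = −1 or k = 271

The line touches the circle iff its distance from (9, 0) is 8:
|15·9 + 8·0 − k| / √289 = 8
|k − (135)| = 8·17, so k = 271 or k = −1.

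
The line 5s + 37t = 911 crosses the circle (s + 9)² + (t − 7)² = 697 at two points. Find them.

(−25, 28) and (12, 23)

Substitute t = (911 − 5s)/37:
1394s² + 18122s − 418200 = 0  ⟹  s² + 13s − 300 = 0
s = 12 or s = −25, giving (12, 23) and (−25, 28).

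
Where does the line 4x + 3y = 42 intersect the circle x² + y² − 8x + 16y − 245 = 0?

(3, 10) and (21, −14)

From the line, y = (42 − 4x)/3. Substituting:
25x² − 600x + 1575 = 0  ⟹  x² − 24x + 63 = 0
x = 21 or x = 3, giving (21, −14) and (3, 10).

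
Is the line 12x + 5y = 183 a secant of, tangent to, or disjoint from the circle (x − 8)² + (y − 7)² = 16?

tangent

Substituting the line into the circle gives 169x² − 3952x + 23104 = 0.
Discriminant = (−3952)² − 4·169·(23104) = 0.
A repeated root: the line is tangent.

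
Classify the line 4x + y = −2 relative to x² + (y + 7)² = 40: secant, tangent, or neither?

Substituting the line into the circle gives 17x² − 40x − 15 = 0.
Discriminant = (−40)² − 4·17·(−15) = 2620 > 0.
Two real roots: the line is a secant.

secant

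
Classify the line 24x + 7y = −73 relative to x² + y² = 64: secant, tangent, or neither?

secant

d² = (24·0 + 7·0 − (−73))²/625 = 5329/625; r² = 64.
Since d² < r², the line cuts the circle twice.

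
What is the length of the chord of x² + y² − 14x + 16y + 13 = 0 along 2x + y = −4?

8√5

Substitute y = −2x − 4:
5x² − 30x − 35 = 0  ⟹  x² − 6x − 7 = 0
x = 7 or x = −1, giving (7, −18) and (−1, −2).
|(7, −18) − (−1, −2)| = √((8)² + (−16)²) = 8√5.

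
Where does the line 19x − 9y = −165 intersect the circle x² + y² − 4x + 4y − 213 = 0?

(−12, −7) and (−3, 12)

Substitute y = (165 + 19x)/9:
442x² + 6630x + 15912 = 0  ⟹  x² + 15x + 36 = 0
x = −3 or x = −12, giving (−3, 12) and (−12, −7).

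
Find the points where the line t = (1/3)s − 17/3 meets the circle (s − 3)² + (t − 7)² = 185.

(−1, −6) and (14, −1)

Express t = (−17 + s)/3 and substitute into the circle:
10s² − 130s − 140 = 0  ⟹  s² − 13s − 14 = 0
s = 14 or s = −1, giving (14, −1) and (−1, −6).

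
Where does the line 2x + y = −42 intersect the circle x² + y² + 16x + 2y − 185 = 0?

From the line, y = −2x − 42. Substituting:
5x² + 180x + 1495 = 0  ⟹  x² + 36x + 299 = 0
x = −13 or x = −23, giving (−13, −16) and (−23, 4).

(−23, 4) and (−13, −16)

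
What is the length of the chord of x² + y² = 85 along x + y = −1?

The distance from (0, 0) to the line is 1/√2, and r² = 85.
Chord = 2√(r² − d²) = 2·√(169/2) = 13√2.

13√2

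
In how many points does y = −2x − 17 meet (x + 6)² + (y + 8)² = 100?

2

d² = (2·(−6) + 1·(−8) − (−17))²/5 = 9/5; r² = 100.
Since d² < r², the line cuts the circle twice.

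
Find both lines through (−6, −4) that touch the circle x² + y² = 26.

x + 5y = −26 and 5x − y = −26

A line y − (−4) = m(x − (−6)) is tangent when its distance from (0, 0) is √26:
(6m − (4))² = 26(m² + 1)
5m² − 24m − 5 = 0, so m = −1/5 or m = 5.
With m = −1/5: x + 5y = −26. With m = 5: 5x − y = −26.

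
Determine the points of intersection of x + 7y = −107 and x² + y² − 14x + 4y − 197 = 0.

(−2, −15) and (12, −17)

Express y = (−107 − x)/7 and substitute into the circle:
50x² − 500x − 1200 = 0  ⟹  x² − 10x − 24 = 0
x = 12 or x = −2, giving (12, −17) and (−2, −15).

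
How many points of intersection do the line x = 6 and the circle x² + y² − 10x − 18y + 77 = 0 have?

Substituting the line into the circle gives y² − 18y + 53 = 0.
Δ = 324 − 212 = 112.
Two real roots: the line is a secant.

2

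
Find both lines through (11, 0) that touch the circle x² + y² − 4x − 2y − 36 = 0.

Write the tangent as mx − y + (0 − m·(11)) = 0 and set its distance from the centre to √41:
(−9m − (1))² = 41(m² + 1)
20m² + 9m − 20 = 0, so m = −5/4 or m = 4/5.
With m = −5/4: 5x + 4y = 55. With m = 4/5: 4x − 5y = 44.

5x + 4y = 55 and 4x − 5y = 44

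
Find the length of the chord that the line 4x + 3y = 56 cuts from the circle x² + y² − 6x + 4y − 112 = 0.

10

Express y = (56 − 4x)/3 and substitute into the circle:
25x² − 550x + 2800 = 0  ⟹  x² − 22x + 112 = 0
x = 14 or x = 8, giving (14, 0) and (8, 8).
Chord length = distance between (14, 0) and (8, 8) = √100 = 10.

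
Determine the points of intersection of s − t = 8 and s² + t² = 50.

(1, −7) and (7, −1)

Substitute t = s − 8:
2s² − 16s + 14 = 0  ⟹  s² − 8s + 7 = 0
s = 7 or s = 1, giving (7, −1) and (1, −7).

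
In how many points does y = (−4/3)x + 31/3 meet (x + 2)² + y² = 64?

d² = (4·(−2) + 3·0 − (31))²/25 = 1521/25; r² = 64.
Since d² < r², the line cuts the circle twice.

2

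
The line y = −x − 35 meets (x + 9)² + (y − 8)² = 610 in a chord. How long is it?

From the line, y = −x − 35. Substituting:
2x² + 104x + 1320 = 0  ⟹  x² + 52x + 660 = 0
x = −22 or x = −30, giving (−22, −13) and (−30, −5).
Chord length = distance between (−22, −13) and (−30, −5) = √128 = 8√2.

8√2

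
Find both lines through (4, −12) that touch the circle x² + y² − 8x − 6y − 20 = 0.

Let a tangent through (4, −12) have slope m. Its distance from (4, 3) must equal 3√5:
[m·(0) − (15)]² = 45(m² + 1)
m² − 4 = 0, so m = 2 or m = −2.
Through (4, −12) these give 2x − y = 20 and 2x + y = −4.

2x − y = 20 and 2x + y = −4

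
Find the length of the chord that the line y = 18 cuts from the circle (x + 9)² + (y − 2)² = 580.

36

The distance from (−9, 2) to the line is 16, and r² = 580.
Half the chord is √(r² − d²) = √(324), so the full chord is 36.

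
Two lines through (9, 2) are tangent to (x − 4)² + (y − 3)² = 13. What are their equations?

Write the tangent as mx − y + (2 − m·(9)) = 0 and set its distance from the centre to √13:
(−5m − (1))² = 13(m² + 1)
6m² + 5m − 6 = 0, so m = −3/2 or m = 2/3.
With m = −3/2: 3x + 2y = 31. With m = 2/3: 2x − 3y = 12.

3x + 2y = 31 and 2x − 3y = 12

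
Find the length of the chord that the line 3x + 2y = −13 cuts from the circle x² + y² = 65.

The distance from (0, 0) to the line is 13/√13, and r² = 65.
Chord = 2√(r² − d²) = 2·√(52) = 4√13.

4√13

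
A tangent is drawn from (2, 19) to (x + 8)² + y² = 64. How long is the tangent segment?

√397

With centre O = (−8, 0), |OP|² = 461 and r² = 64.
Power of the point: PT² = |PO|² − r² = 397, so PT = √397.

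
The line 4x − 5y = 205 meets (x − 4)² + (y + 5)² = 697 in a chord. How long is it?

Express y = (−205 + 4x)/5 and substitute into the circle:
41x² − 1640x + 15375 = 0  ⟹  x² − 40x + 375 = 0
x = 25 or x = 15, giving (25, −21) and (15, −29).
Chord length = distance between (25, −21) and (15, −29) = √164 = 2√41.

2√41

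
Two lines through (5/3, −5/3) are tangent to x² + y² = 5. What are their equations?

2x − y = 5 and x − 2y = 5

Let a tangent through (5/3, −5/3) have slope m. Its distance from (0, 0) must equal √5:
[m·(−5/3) − (5/3)]² = 5(m² + 1)
2m² − 5m + 2 = 0, so m = 2 or m = 1/2.
Through (5/3, −5/3) these give 2x − y = 5 and x − 2y = 5.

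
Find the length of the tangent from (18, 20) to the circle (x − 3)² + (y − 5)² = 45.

9√5

Centre (3, 5), r² = 45. |PO|² = (15)² + (15)² = 450.
Power of the point: PT² = |PO|² − r² = 405, so PT = 9√5.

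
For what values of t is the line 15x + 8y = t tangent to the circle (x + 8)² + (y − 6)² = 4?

Tangency holds when the distance from the centre (−8, 6) to the line equals the radius 2:
|15·(−8) + 8·6 − t| / √289 = 2
|t − (−72)| = 2·17, so t = −38 or t = −106.

t = −106 or t = −38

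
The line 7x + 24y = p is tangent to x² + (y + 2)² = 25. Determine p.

p = −173 or p = 77

The line touches the circle iff its distance from (0, −2) is 5:
|7·0 + 24·(−2) − p| / √625 = 5
|p − (−48)| = 5·25, so p = 77 or p = −173.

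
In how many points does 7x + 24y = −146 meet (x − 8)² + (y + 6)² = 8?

2

Substituting the line into the circle gives 625x² − 9188x + 32260 = 0.
Discriminant = (−9188)² − 4·625·(32260) = 3769344 > 0.
Two real roots: the line is a secant.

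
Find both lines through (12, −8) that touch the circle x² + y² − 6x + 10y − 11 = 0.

Let a tangent through (12, −8) have slope m. Its distance from (3, −5) must equal 3√5:
(−9m − (3))² = 45(m² + 1)
2m² + 3m − 2 = 0, so m = −2 or m = 1/2.
Through (12, −8) these give 2x + y = 16 and x − 2y = 28.

2x + y = 16 and x − 2y = 28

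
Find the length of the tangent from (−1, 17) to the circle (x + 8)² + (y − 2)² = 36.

The centre is (−8, 2) and r = 6. The square of the distance from P to the centre is 49 + 225 = 274.
Power of the point: PT² = |PO|² − r² = 238, so PT = √238.

√238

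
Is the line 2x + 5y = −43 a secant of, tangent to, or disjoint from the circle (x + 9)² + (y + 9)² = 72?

Substituting the line into the circle gives 29x² + 442x + 229 = 0.
Discriminant = (442)² − 4·29·(229) = 168800 > 0.
Two real roots: the line is a secant.

secant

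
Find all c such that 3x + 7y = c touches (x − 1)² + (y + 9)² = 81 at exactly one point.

c = −60 ± 9√58

For a tangent, require d(centre, line) = r = 9.
|3·1 + 7·(−9) − c| / √58 = 9
|c − (−60)| = 9√58.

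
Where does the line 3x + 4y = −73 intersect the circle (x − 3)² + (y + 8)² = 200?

Substitute y = (−73 − 3x)/4:
25x² + 150x − 1375 = 0  ⟹  x² + 6x − 55 = 0
x = 5 or x = −11, giving (5, −22) and (−11, −10).

(−11, −10) and (5, −22)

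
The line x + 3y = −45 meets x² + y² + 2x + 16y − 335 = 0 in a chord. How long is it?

12√10

Centre (−1, −8), r² = 400. Perpendicular distance d from centre to line = |20| / √10 = 20/√10.
Chord = 2√(r² − d²) = 2·√(360) = 12√10.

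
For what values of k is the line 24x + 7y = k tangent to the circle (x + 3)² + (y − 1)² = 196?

k = −415 or k = 285

Tangency holds when the distance from the centre (−3, 1) to the line equals the radius 14:
|24·(−3) + 7·1 − k| / √625 = 14
|k − (−65)| = 14·25, so k = 285 or k = −415.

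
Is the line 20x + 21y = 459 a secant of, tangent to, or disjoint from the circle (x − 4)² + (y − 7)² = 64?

Substituting the line into the circle gives 841x² − 16008x + 76176 = 0.
Discriminant = (−16008)² − 4·841·(76176) = 0.
A repeated root: the line is tangent.

tangent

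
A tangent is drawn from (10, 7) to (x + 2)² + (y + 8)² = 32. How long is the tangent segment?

√337

With centre O = (−2, −8), |OP|² = 369 and r² = 32.
Power of the point: PT² = |PO|² − r² = 337, so PT = √337.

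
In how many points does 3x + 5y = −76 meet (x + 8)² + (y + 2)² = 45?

0

Substituting the line into the circle gives 34x² + 796x + 4831 = 0.
Discriminant = (796)² − 4·34·(4831) = −23400 < 0.
No real roots: the line does not meet the circle.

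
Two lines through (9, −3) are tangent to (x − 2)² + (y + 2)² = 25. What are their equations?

4x + 3y = 27 and 3x − 4y = 39

Write the tangent as mx − y + (−3 − m·(9)) = 0 and set its distance from the centre to 5:
[m·(−7) − (1)]² = 25(m² + 1)
12m² + 7m − 12 = 0, so m = −4/3 or m = 3/4.
With m = −4/3: 4x + 3y = 27. With m = 3/4: 3x − 4y = 39.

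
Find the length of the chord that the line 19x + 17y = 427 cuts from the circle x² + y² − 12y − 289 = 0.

The distance from (0, 6) to the line is 325/√650, and r² = 325.
Half the chord is √(r² − d²) = √(325/2), so the full chord is 5√26.

5√26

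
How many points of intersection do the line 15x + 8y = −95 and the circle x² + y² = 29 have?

Substituting the line into the circle gives 289x² + 2850x + 7169 = 0.
Δ = 8122500 − 8287364 = −164864.
No real roots: the line does not meet the circle.

0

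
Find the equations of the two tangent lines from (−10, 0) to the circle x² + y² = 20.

x − 2y = −10 and x + 2y = −10

A line y − (0) = m(x − (−10)) is tangent when its distance from (0, 0) is 2√5:
[m·(10) − (0)]² = 20(m² + 1)
4m² − 1 = 0, so m = 1/2 or m = −1/2.
With m = 1/2: x − 2y = −10. With m = −1/2: x + 2y = −10.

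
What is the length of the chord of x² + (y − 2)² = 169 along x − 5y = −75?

√26

Substitute y = (75 + x)/5:
26x² + 130x = 0  ⟹  x² + 5x = 0
x = 0 or x = −5, giving (0, 15) and (−5, 14).
|(0, 15) − (−5, 14)| = √((5)² + (1)²) = √26.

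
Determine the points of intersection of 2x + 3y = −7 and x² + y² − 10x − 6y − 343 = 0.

From the line, y = (−7 − 2x)/3. Substituting:
13x² − 26x − 2912 = 0  ⟹  x² − 2x − 224 = 0
x = 16 or x = −14, giving (16, −13) and (−14, 7).

(−14, 7) and (16, −13)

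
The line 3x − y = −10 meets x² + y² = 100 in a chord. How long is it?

The distance from (0, 0) to the line is 10/√10, and r² = 100.
Half the chord is √(r² − d²) = √(90), so the full chord is 6√10.

6√10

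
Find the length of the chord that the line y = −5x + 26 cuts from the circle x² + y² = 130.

Centre (0, 0), r² = 130. Perpendicular distance d from centre to line = |−26| / √26 = 26/√26.
Chord = 2√(r² − d²) = 2·√(104) = 4√26.

4√26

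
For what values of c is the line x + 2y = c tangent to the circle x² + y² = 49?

The line touches the circle iff its distance from (0, 0) is 7:
|1·0 + 2·0 − c| / √5 = 7
|c| = 7√5.

c = ±7√5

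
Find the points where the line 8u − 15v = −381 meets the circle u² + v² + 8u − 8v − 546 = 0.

(−27, 11) and (3, 27)

Express v = (381 + 8u)/15 and substitute into the circle:
289u² + 6936u − 23409 = 0  ⟹  u² + 24u − 81 = 0
u = 3 or u = −27, giving (3, 27) and (−27, 11).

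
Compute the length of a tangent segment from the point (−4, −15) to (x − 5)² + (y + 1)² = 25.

The centre is (5, −1) and r = 5. The square of the distance from P to the centre is 81 + 196 = 277.
The tangent meets the radius at right angles, so tangent² = |PO|² − r² = 277 − 25 = 252.

6√7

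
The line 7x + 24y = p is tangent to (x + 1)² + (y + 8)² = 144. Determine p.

The line touches the circle iff its distance from (−1, −8) is 12:
|7·(−1) + 24·(−8) − p| / √625 = 12
|p − (−199)| = 12·25, so p = 101 or p = −499.

p = −499 or p = 101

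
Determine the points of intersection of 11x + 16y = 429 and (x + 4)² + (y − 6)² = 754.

(−9, 33) and (23, 11)

Express y = (429 − 11x)/16 and substitute into the circle:
377x² − 5278x − 78039 = 0  ⟹  x² − 14x − 207 = 0
x = 23 or x = −9, giving (23, 11) and (−9, 33).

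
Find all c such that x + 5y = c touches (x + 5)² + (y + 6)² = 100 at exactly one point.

c = −35 ± 10√26

For a tangent, require d(centre, line) = r = 10.
|1·(−5) + 5·(−6) − c| / √26 = 10
|c − (−35)| = 10√26.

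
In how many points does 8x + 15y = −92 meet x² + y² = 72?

2

d² = (8·0 + 15·0 − (−92))²/289 = 8464/289; r² = 72.
Since d² < r², the line cuts the circle twice.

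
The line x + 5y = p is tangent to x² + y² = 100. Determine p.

p = ±10√26

The line touches the circle iff its distance from (0, 0) is 10:
|1·0 + 5·0 − p| / √26 = 10
|p| = 10√26.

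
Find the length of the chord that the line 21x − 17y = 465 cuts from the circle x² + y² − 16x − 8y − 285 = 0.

Substitute y = (−465 + 21x)/17:
730x² − 27010x + 197100 = 0  ⟹  x² − 37x + 270 = 0
x = 27 or x = 10, giving (27, 6) and (10, −15).
|(27, 6) − (10, −15)| = √((17)² + (21)²) = √730.

√730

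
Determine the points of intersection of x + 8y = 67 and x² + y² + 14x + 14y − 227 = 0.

(−13, 10) and (3, 8)

Substitute y = (67 − x)/8:
65x² + 650x − 2535 = 0  ⟹  x² + 10x − 39 = 0
x = 3 or x = −13, giving (3, 8) and (−13, 10).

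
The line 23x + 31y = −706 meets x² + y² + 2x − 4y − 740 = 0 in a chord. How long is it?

√1490

The distance from (−1, 2) to the line is 745/√1490, and r² = 745.
Chord = 2√(r² − d²) = 2·√(745/2) = √1490.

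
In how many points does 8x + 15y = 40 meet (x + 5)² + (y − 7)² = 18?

Centre (−5, 7), r² = 18. Distance² from centre to line = (25)²/289 = 625/289.
Since d² < r², the line cuts the circle twice.

2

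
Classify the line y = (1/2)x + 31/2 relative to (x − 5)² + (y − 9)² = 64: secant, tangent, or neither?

neither

d² = (1·5 − 2·9 − (−31))²/5 = 324/5; r² = 64.
Since d² > r², the line lies outside the circle.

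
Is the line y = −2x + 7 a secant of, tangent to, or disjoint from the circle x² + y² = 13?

secant

Substituting the line into the circle gives 5x² − 28x + 36 = 0.
Discriminant = (−28)² − 4·5·(36) = 64 > 0.
Two real roots: the line is a secant.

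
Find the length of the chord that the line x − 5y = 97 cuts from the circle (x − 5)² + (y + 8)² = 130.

The distance from (5, −8) to the line is 52/√26, and r² = 130.
Chord = 2√(r² − d²) = 2·√(26) = 2√26.

2√26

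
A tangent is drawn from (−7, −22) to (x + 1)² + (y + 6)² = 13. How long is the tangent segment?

3√31

With centre O = (−1, −6), |OP|² = 292 and r² = 13.
Power of the point: PT² = |PO|² − r² = 279, so PT = 3√31.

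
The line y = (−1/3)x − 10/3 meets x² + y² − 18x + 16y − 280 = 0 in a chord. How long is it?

The distance from (9, −8) to the line is 5/√10, and r² = 425.
Half the chord is √(r² − d²) = √(845/2), so the full chord is 13√10.

13√10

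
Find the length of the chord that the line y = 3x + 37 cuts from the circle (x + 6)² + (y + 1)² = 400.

12√10

Substitute y = 3x + 37:
10x² + 240x + 1080 = 0  ⟹  x² + 24x + 108 = 0
x = −6 or x = −18, giving (−6, 19) and (−18, −17).
Chord length = distance between (−6, 19) and (−18, −17) = √1440 = 12√10.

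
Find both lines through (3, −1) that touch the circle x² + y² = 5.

Write the tangent as mx − y + (−1 − m·(3)) = 0 and set its distance from the centre to √5:
[m·(−3) − (1)]² = 5(m² + 1)
2m² + 3m − 2 = 0, so m = −2 or m = 1/2.
Through (3, −1) these give 2x + y = 5 and x − 2y = 5.

2x + y = 5 and x − 2y = 5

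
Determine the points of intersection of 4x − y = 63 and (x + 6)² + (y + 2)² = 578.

(11, −19) and (17, 5)

From the line, y = 4x − 63. Substituting:
17x² − 476x + 3179 = 0  ⟹  x² − 28x + 187 = 0
x = 17 or x = 11, giving (17, 5) and (11, −19).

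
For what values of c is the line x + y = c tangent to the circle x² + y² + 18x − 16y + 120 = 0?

c = −1 ± 5√2

The line touches the circle iff its distance from (−9, 8) is 5:
|1·(−9) + 1·8 − c| / √2 = 5
|c − (−1)| = 5√2.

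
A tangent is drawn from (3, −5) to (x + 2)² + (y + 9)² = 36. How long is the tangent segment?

√5

Centre (−2, −9), r² = 36. |PO|² = (5)² + (4)² = 41.
The tangent meets the radius at right angles, so tangent² = |PO|² − r² = 41 − 36 = 5.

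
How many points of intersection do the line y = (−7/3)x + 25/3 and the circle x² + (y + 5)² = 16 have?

Centre (0, −5), r² = 16. Distance² from centre to line = (−40)²/58 = 800/29.
Since d² > r², the line lies outside the circle.

0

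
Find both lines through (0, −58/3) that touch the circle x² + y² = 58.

7x + 3y = −58 and 7x − 3y = 58

A line y − (−58/3) = m(x − (0)) is tangent when its distance from (0, 0) is √58:
(0m − (58/3))² = 58(m² + 1)
9m² − 49 = 0, so m = −7/3 or m = 7/3.
Through (0, −58/3) these give 7x + 3y = −58 and 7x − 3y = 58.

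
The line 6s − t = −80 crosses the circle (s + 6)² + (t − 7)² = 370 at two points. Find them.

(−15, −10) and (−9, 26)

Substitute t = 6s + 80:
37s² + 888s + 4995 = 0  ⟹  s² + 24s + 135 = 0
s = −9 or s = −15, giving (−9, 26) and (−15, −10).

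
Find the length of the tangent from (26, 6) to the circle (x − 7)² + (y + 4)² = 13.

8√7

The centre is (7, −4) and r = √13. The square of the distance from P to the centre is 361 + 100 = 461.
Power of the point: PT² = |PO|² − r² = 448, so PT = 8√7.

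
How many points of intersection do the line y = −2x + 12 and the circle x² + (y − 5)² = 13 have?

Substituting the line into the circle gives 5x² − 28x + 36 = 0.
Δ = 784 − 720 = 64.
Two real roots: the line is a secant.

2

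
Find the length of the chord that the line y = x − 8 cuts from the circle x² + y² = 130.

14√2

The distance from (0, 0) to the line is 8/√2, and r² = 130.
Half the chord is √(r² − d²) = √(98), so the full chord is 14√2.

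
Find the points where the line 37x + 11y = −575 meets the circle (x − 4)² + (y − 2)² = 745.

(−20, 15) and (−9, −22)

From the line, y = (−575 − 37x)/11. Substituting:
1490x² + 43210x + 268200 = 0  ⟹  x² + 29x + 180 = 0
x = −9 or x = −20, giving (−9, −22) and (−20, 15).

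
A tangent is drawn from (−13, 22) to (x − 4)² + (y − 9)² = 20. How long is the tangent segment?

Centre (4, 9), r² = 20. |PO|² = (−17)² + (13)² = 458.
The tangent meets the radius at right angles, so tangent² = |PO|² − r² = 458 − 20 = 438.

√438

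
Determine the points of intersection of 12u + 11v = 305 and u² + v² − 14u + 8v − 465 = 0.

Express v = (305 − 12u)/11 and substitute into the circle:
265u² − 10070u + 63600 = 0  ⟹  u² − 38u + 240 = 0
u = 30 or u = 8, giving (30, −5) and (8, 19).

(8, 19) and (30, −5)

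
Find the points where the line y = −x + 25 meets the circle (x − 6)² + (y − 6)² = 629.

(−4, 29) and (29, −4)

From the line, y = −x + 25. Substituting:
2x² − 50x − 232 = 0  ⟹  x² − 25x − 116 = 0
x = 29 or x = −4, giving (29, −4) and (−4, 29).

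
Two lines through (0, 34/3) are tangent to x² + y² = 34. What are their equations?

Write the tangent as mx − y + (34/3 − m·(0)) = 0 and set its distance from the centre to √34:
(0m − (−34/3))² = 34(m² + 1)
9m² − 25 = 0, so m = −5/3 or m = 5/3.
Through (0, 34/3) these give 5x + 3y = 34 and 5x − 3y = −34.

5x + 3y = 34 and 5x − 3y = −34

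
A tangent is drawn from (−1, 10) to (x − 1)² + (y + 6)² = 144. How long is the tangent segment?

2√29

Centre (1, −6), r² = 144. |PO|² = (−2)² + (16)² = 260.
The tangent meets the radius at right angles, so tangent² = |PO|² − r² = 260 − 144 = 116.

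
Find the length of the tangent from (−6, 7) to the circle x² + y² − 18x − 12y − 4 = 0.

√105

With centre O = (9, 6), |OP|² = 226 and r² = 121.
By the tangent–radius right angle, tangent length = √(|PO|² − r²) = √105.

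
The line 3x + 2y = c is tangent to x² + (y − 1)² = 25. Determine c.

c = 2 ± 5√13

Tangency holds when the distance from the centre (0, 1) to the line equals the radius 5:
|3·0 + 2·1 − c| / √13 = 5
|c − (2)| = 5√13.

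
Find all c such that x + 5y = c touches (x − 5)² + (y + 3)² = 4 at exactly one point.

Tangency holds when the distance from the centre (5, −3) to the line equals the radius 2:
|1·5 + 5·(−3) − c| / √26 = 2
|c − (−10)| = 2√26.

c = −10 ± 2√26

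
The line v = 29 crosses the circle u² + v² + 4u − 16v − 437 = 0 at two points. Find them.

From the line, v = 29. Substituting:
u² + 4u − 60 = 0
u = 6 or u = −10, giving (6, 29) and (−10, 29).

(−10, 29) and (6, 29)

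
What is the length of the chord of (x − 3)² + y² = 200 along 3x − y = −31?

Centre (3, 0), r² = 200. Perpendicular distance d from centre to line = |40| / √10 = 40/√10.
Half the chord is √(r² − d²) = √(40), so the full chord is 4√10.

4√10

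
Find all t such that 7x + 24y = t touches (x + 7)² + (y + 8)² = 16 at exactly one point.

t = −341 or t = −141

The line touches the circle iff its distance from (−7, −8) is 4:
|7·(−7) + 24·(−8) − t| / √625 = 4
|t − (−241)| = 4·25, so t = −141 or t = −341.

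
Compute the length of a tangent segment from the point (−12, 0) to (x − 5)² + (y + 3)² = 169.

With centre O = (5, −3), |OP|² = 298 and r² = 169.
By the tangent–radius right angle, tangent length = √(|PO|² − r²) = √129.

√129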